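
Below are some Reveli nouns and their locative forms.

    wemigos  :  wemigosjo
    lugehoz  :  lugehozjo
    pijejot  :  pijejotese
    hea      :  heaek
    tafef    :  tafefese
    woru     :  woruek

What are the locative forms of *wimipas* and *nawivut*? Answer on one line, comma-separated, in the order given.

The suffix is conditioned by the final sound: -jo when the stem ends in a sibilant (*wemigos*, *lugehoz*); -ese when the stem ends in a non-sibilant consonant (*pijejot*, *tafef*); -ek when the stem ends in a vowel (*hea*, *woru*).
The final sound of *wimipas* is /s/, which is a sibilant, so the suffix is -jo, giving *wimipasjo*.
Since the final sound of *nawivut* is /t/ (a non-sibilant consonant), it takes -ese, giving *nawivutese*.

wimipasjo, nawivutese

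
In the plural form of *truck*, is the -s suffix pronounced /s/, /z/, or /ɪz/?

/s/

The stem *truck* ends in a voiceless non-sibilant consonant.
The plural suffix surfaces as /ɪz/ after sibilants, /s/ after other voiceless consonants, and /z/ after other voiced sounds.
So the plural -s on *truck* is pronounced /s/.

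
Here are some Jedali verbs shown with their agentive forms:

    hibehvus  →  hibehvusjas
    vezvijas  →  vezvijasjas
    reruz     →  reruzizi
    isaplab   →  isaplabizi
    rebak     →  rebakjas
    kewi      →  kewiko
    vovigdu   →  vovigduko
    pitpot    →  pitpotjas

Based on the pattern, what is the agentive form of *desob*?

The suffix is conditioned by the final sound: -jas when the stem ends in a voiceless consonant (*hibehvus*, *vezvijas*, *rebak*, *pitpot*); -izi when the stem ends in a voiced consonant (*reruz*, *isaplab*); -ko when the stem ends in a vowel (*kewi*, *vovigdu*).
*desob* — final sound /b/ (a voiced consonant) → -izi → *desobizi*.

desobizi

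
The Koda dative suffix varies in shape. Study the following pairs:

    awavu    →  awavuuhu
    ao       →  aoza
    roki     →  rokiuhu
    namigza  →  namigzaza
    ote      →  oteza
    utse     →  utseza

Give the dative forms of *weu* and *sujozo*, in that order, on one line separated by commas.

The alternation tracks the last vowel of the stem — -uhu when the last vowel of the stem is a high vowel (*awavu*, *roki*); -za when the last vowel of the stem is a non-high vowel (*ao*, *namigza*, *ote*, *utse*).
*weu* — last vowel /u/ (a high vowel) → -uhu → *weuuhu*.
*sujozo* — last vowel /o/ (a non-high vowel) → -za → *sujozoza*.

weuuhu, sujozoza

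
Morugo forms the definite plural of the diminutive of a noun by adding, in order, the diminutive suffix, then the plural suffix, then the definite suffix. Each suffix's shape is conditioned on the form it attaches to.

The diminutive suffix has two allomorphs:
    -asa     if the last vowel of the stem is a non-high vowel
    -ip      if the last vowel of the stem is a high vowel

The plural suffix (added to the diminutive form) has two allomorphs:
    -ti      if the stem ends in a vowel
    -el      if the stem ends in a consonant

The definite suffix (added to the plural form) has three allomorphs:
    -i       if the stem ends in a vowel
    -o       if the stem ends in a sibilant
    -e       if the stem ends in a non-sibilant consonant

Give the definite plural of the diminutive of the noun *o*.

oasatii

The last vowel of *o* is /o/, which is a non-high vowel, so the diminutive suffix is -asa, giving *oasa*.
The final sound of the diminutive form *oasa* is /a/, which is a vowel, so the plural suffix is -ti, giving *oasati*.
The plural form *oasati* — final sound /i/ (a vowel) → -i → *oasatii*.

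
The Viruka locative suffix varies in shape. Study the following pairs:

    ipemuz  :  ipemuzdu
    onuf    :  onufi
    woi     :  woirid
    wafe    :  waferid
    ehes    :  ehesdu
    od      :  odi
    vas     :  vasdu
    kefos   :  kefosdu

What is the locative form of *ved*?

vedi

Looking at the final sound of each stem: -du when the stem ends in a sibilant (*ipemuz*, *ehes*, *vas*, *kefos*); -i when the stem ends in a non-sibilant consonant (*onuf*, *od*); -rid when the stem ends in a vowel (*woi*, *wafe*).
*ved* — final sound /d/ (a non-sibilant consonant) → -i → *vedi*.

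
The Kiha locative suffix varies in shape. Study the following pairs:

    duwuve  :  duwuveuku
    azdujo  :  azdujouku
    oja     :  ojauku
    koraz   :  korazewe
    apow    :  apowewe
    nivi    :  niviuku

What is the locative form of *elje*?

eljeuku

The pattern is consonant vs. vowel: -ewe when the stem ends in a consonant (*koraz*, *apow*); -uku when the stem ends in a vowel (*duwuve*, *azdujo*, *oja*, *nivi*).
Since the final sound of *elje* is /e/ (a vowel), it takes -uku, giving *eljeuku*.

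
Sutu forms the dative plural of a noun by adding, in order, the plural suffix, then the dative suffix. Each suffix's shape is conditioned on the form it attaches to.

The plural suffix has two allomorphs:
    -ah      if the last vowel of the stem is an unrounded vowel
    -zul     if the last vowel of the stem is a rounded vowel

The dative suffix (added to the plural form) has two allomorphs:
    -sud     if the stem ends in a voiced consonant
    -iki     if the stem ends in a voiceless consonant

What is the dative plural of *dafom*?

Since the last vowel of *dafom* is /o/ (a rounded vowel), it takes -zul, giving *dafomzul*.
The plural form *dafomzul*: final consonant = /l/, voiced → -sud → *dafomzulsud*.

dafomzulsud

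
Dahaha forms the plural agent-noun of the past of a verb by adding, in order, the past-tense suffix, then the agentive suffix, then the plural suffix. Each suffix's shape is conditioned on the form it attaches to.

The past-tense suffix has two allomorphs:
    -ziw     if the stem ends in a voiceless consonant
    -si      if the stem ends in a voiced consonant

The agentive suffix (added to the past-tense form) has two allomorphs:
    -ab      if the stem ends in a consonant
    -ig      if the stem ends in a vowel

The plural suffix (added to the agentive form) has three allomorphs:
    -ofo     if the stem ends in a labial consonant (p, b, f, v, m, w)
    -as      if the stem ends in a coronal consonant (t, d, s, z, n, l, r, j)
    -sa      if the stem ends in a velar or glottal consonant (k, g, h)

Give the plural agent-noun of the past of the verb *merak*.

Since the final consonant of *merak* is /k/ (voiceless), it takes -ziw, giving *merakziw*.
The past-tense form *merakziw* — final sound /w/ (a consonant) → -ab → *merakziwab*.
Since the final consonant of the agentive form *merakziwab* is /b/ (labial), it takes -ofo, giving *merakziwabofo*.

merakziwabofo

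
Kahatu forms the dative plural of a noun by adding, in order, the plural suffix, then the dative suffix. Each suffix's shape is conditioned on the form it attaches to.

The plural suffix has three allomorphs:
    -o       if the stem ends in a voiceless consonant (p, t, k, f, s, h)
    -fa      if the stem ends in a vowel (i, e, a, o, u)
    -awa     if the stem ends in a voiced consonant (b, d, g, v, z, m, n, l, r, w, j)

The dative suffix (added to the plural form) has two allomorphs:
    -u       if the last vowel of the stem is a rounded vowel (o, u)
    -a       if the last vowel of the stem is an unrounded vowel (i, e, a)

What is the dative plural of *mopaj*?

*mopaj* — final sound /j/ (a voiced consonant) → -awa → *mopajawa*.
Since the last vowel of the plural form *mopajawa* is /a/ (an unrounded vowel), it takes -a, giving *mopajawaa*.

mopajawaa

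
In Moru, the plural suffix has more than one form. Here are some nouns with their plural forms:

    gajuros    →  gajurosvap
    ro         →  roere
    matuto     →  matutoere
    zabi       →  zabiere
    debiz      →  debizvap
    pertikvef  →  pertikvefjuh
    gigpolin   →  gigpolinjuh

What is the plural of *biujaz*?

biujazvap

The pattern is sibilance of the final sound: -vap when the stem ends in a sibilant (*gajuros*, *debiz*); -juh when the stem ends in a non-sibilant consonant (*pertikvef*, *gigpolin*); -ere when the stem ends in a vowel (*ro*, *matuto*, *zabi*).
Since the final sound of *biujaz* is /z/ (a sibilant), it takes -vap, giving *biujazvap*.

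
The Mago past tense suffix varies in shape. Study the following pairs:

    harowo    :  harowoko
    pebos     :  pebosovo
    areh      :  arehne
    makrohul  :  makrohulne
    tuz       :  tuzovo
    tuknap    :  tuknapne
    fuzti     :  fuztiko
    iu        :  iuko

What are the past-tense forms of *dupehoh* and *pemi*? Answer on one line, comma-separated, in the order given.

dupehohne, pemiko

The suffix is conditioned by the final sound: -ovo when the stem ends in a sibilant (*pebos*, *tuz*); -ne when the stem ends in a non-sibilant consonant (*areh*, *makrohul*, *tuknap*); -ko when the stem ends in a vowel (*harowo*, *fuzti*, *iu*).
*dupehoh* — final sound /h/ (a non-sibilant consonant) → -ne → *dupehohne*.
*pemi* — final sound /i/ (a vowel) → -ko → *pemiko*.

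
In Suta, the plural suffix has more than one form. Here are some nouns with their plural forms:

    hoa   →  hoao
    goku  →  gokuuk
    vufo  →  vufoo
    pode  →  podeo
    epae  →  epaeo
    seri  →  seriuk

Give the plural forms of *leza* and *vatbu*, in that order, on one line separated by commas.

Looking at the last vowel of each stem: -uk when the last vowel of the stem is a high vowel (*goku*, *seri*); -o when the last vowel of the stem is a non-high vowel (*hoa*, *vufo*, *pode*, *epae*).
The last vowel of *leza* is /a/, which is a non-high vowel, so the suffix is -o, giving *lezao*.
*vatbu*: last vowel = /u/, a high vowel → -uk → *vatbuuk*.

lezao, vatbuuk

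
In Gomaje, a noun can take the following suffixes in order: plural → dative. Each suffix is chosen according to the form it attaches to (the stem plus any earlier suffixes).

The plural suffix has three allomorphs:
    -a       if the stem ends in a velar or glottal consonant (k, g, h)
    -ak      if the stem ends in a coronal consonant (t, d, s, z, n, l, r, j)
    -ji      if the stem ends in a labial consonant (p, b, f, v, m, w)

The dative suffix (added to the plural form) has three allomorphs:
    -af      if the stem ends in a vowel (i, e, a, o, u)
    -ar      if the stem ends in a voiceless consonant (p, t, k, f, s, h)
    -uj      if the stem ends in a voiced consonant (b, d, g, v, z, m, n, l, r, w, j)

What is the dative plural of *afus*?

*afus* — final consonant /s/ (coronal) → -ak → *afusak*.
The final sound of the plural form *afusak* is /k/, which is a voiceless consonant, so the dative suffix is -ar, giving *afusakar*.

afusakar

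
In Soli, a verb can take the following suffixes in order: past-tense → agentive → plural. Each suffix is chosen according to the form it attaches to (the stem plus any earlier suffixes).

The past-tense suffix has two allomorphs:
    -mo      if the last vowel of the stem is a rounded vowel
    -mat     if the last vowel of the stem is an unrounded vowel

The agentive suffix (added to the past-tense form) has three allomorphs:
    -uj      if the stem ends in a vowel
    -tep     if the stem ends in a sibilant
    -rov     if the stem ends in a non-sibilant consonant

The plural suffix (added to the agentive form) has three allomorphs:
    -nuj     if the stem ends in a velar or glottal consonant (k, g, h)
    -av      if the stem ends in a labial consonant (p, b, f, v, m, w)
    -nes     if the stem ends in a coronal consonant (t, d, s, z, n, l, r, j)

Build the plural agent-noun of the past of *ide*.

idematrovav

*ide*: last vowel = /e/, an unrounded vowel → -mat → *idemat*.
Since the final sound of the past-tense form *idemat* is /t/ (a non-sibilant consonant), it takes -rov, giving *idematrov*.
The agentive form *idematrov*: final consonant = /v/, labial → -av → *idematrovav*.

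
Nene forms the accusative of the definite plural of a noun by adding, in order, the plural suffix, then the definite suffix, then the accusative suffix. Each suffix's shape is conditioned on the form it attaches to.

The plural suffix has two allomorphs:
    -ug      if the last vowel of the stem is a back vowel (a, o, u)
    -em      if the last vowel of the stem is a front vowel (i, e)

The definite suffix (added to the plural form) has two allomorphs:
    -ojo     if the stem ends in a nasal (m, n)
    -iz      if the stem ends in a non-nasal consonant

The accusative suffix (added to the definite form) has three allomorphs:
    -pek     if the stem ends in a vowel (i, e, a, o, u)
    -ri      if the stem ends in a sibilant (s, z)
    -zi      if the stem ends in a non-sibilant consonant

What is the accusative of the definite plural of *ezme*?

Since the last vowel of *ezme* is /e/ (a front vowel), it takes -em, giving *ezmeem*.
Since the final consonant of the plural form *ezmeem* is /m/ (a nasal), it takes -ojo, giving *ezmeemojo*.
Since the final sound of the definite form *ezmeemojo* is /o/ (a vowel), it takes -pek, giving *ezmeemojopek*.

ezmeemojopek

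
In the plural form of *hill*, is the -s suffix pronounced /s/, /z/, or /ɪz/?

/z/

The stem *hill* ends in a voiced non-sibilant sound.
The plural suffix surfaces as /ɪz/ after sibilants, /s/ after other voiceless consonants, and /z/ after other voiced sounds.
So the plural -s on *hill* is pronounced /z/.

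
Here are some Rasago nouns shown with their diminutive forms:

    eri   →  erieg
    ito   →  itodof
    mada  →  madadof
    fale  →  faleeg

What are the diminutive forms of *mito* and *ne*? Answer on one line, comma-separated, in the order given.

The suffix is conditioned by the last vowel: -eg when the last vowel of the stem is a front vowel (*eri*, *fale*); -dof when the last vowel of the stem is a back vowel (*ito*, *mada*).
The last vowel of *mito* is /o/, which is a back vowel, so the suffix is -dof, giving *mitodof*.
*ne*: last vowel = /e/, a front vowel → -eg → *neeg*.

mitodof, neeg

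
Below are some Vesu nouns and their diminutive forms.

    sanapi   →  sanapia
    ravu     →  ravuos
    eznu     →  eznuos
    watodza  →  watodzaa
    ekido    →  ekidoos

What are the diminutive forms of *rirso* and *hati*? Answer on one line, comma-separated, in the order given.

The suffix is conditioned by the last vowel: -os when the last vowel of the stem is a rounded vowel (*ravu*, *eznu*, *ekido*); -a when the last vowel of the stem is an unrounded vowel (*sanapi*, *watodza*).
*rirso* — last vowel /o/ (a rounded vowel) → -os → *rirsoos*.
Since the last vowel of *hati* is /i/ (an unrounded vowel), it takes -a, giving *hatia*.

rirsoos, hatia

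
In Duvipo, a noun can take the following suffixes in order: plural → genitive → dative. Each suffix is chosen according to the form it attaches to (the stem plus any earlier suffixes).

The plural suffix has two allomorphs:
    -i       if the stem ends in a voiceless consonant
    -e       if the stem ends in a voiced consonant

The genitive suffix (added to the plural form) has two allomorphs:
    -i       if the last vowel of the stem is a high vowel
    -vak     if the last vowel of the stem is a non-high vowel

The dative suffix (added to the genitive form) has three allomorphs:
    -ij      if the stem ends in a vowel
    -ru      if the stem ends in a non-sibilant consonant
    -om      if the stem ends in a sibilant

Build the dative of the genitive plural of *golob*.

golobevakru

*golob*: final consonant = /b/, voiced → -e → *golobe*.
The plural form *golobe* — last vowel /e/ (a non-high vowel) → -vak → *golobevak*.
The genitive form *golobevak*: final sound = /k/, a non-sibilant consonant → -ru → *golobevakru*.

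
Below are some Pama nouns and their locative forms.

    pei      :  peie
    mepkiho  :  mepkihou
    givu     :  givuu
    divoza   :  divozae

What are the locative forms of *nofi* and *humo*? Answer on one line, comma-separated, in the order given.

The pattern is rounding harmony: -u when the last vowel of the stem is a rounded vowel (*mepkiho*, *givu*); -e when the last vowel of the stem is an unrounded vowel (*pei*, *divoza*).
*nofi*: last vowel = /i/, an unrounded vowel → -e → *nofie*.
*humo*: last vowel = /o/, a rounded vowel → -u → *humou*.

nofie, humou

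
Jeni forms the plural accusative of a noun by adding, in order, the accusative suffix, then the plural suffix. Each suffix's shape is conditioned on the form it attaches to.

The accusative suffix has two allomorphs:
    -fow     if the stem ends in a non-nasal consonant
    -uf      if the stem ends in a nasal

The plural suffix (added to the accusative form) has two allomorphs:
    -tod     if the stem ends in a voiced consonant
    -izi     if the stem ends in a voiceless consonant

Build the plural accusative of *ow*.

*ow*: final consonant = /w/, non-nasal → -fow → *owfow*.
The accusative form *owfow* — final consonant /w/ (voiced) → -tod → *owfowtod*.

owfowtod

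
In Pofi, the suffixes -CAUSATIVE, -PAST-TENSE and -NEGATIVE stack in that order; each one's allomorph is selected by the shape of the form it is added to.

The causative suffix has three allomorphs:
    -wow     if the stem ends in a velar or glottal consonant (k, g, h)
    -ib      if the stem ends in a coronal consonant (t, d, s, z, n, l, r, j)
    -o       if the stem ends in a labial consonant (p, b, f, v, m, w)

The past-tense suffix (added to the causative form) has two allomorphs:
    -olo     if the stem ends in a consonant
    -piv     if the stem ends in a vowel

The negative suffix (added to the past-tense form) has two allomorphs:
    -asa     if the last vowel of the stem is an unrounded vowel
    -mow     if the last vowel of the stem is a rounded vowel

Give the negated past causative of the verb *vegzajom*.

*vegzajom* — final consonant /m/ (labial) → -o → *vegzajomo*.
The final sound of the causative form *vegzajomo* is /o/, which is a vowel, so the past-tense suffix is -piv, giving *vegzajomopiv*.
The last vowel of the past-tense form *vegzajomopiv* is /i/, which is an unrounded vowel, so the negative suffix is -asa, giving *vegzajomopivasa*.

vegzajomopivasa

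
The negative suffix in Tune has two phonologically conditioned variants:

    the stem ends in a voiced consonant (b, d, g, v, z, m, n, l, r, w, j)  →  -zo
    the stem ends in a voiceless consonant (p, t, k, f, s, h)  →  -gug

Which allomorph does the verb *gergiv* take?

-zo

Since the final consonant of *gergiv* is /v/ (voiced), it takes -zo.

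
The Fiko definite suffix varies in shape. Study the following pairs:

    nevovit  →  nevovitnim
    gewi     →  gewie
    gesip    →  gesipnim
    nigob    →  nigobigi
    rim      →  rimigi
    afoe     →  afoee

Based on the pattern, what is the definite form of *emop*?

The pattern is voicing of the final sound: -nim when the stem ends in a voiceless consonant (*nevovit*, *gesip*); -igi when the stem ends in a voiced consonant (*nigob*, *rim*); -e when the stem ends in a vowel (*gewi*, *afoe*).
The final sound of *emop* is /p/, which is a voiceless consonant, so the suffix is -nim, giving *emopnim*.

emopnim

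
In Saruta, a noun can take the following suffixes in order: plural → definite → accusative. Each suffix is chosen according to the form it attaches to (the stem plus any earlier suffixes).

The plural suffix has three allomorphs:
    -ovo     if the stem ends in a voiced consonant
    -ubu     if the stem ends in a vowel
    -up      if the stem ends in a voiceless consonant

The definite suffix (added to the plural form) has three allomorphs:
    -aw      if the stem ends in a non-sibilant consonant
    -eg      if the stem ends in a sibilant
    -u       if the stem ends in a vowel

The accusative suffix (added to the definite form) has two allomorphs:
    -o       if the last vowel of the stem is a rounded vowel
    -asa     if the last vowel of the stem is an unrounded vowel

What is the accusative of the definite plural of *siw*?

The final sound of *siw* is /w/, which is a voiced consonant, so the plural suffix is -ovo, giving *siwovo*.
Since the final sound of the plural form *siwovo* is /o/ (a vowel), it takes -u, giving *siwovou*.
The last vowel of the definite form *siwovou* is /u/, which is a rounded vowel, so the accusative suffix is -o, giving *siwovouo*.

siwovouo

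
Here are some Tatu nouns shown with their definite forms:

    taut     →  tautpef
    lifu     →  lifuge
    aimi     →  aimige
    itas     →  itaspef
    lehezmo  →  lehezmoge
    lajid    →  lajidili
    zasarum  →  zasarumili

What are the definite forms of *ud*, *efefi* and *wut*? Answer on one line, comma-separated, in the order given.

The suffix is conditioned by the final sound: -pef when the stem ends in a voiceless consonant (*taut*, *itas*); -ili when the stem ends in a voiced consonant (*lajid*, *zasarum*); -ge when the stem ends in a vowel (*lifu*, *aimi*, *lehezmo*).
Since the final sound of *ud* is /d/ (a voiced consonant), it takes -ili, giving *udili*.
The final sound of *efefi* is /i/, which is a vowel, so the suffix is -ge, giving *efefige*.
Since the final sound of *wut* is /t/ (a voiceless consonant), it takes -pef, giving *wutpef*.

udili, efefige, wutpef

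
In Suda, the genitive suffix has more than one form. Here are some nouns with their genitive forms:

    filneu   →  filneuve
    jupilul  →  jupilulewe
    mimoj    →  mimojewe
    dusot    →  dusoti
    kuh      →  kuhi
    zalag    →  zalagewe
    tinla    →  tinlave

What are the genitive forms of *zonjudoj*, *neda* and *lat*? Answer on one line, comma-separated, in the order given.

The pattern is voicing of the final sound: -i when the stem ends in a voiceless consonant (*dusot*, *kuh*); -ewe when the stem ends in a voiced consonant (*jupilul*, *mimoj*, *zalag*); -ve when the stem ends in a vowel (*filneu*, *tinla*).
The final sound of *zonjudoj* is /j/, which is a voiced consonant, so the suffix is -ewe, giving *zonjudojewe*.
*neda* — final sound /a/ (a vowel) → -ve → *nedave*.
*lat*: final sound = /t/, a voiceless consonant → -i → *lati*.

zonjudojewe, nedave, lati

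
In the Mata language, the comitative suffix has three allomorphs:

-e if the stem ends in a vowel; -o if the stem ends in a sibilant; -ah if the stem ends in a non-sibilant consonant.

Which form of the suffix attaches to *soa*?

*soa* — final sound /a/ (a vowel) → -e.

-e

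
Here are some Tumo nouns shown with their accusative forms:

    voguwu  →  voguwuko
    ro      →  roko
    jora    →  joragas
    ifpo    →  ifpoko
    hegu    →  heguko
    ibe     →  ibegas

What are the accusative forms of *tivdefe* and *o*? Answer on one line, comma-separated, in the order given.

tivdefegas, oko

Looking at the last vowel of each stem: -ko when the last vowel of the stem is a rounded vowel (*voguwu*, *ro*, *ifpo*, *hegu*); -gas when the last vowel of the stem is an unrounded vowel (*jora*, *ibe*).
*tivdefe*: last vowel = /e/, an unrounded vowel → -gas → *tivdefegas*.
Since the last vowel of *o* is /o/ (a rounded vowel), it takes -ko, giving *oko*.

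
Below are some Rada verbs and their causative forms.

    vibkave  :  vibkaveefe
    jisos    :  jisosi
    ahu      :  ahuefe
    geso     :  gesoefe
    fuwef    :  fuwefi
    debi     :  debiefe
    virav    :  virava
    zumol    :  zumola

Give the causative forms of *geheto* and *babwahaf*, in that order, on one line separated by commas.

The pattern is voicing of the final sound: -i when the stem ends in a voiceless consonant (*jisos*, *fuwef*); -a when the stem ends in a voiced consonant (*virav*, *zumol*); -efe when the stem ends in a vowel (*vibkave*, *ahu*, *geso*, *debi*).
*geheto*: final sound = /o/, a vowel → -efe → *gehetoefe*.
*babwahaf*: final sound = /f/, a voiceless consonant → -i → *babwahafi*.

gehetoefe, babwahafi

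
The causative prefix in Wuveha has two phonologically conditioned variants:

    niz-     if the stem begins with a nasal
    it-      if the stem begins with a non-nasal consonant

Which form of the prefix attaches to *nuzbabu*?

niz-

Since the first consonant of *nuzbabu* is /n/ (a nasal), it takes niz-.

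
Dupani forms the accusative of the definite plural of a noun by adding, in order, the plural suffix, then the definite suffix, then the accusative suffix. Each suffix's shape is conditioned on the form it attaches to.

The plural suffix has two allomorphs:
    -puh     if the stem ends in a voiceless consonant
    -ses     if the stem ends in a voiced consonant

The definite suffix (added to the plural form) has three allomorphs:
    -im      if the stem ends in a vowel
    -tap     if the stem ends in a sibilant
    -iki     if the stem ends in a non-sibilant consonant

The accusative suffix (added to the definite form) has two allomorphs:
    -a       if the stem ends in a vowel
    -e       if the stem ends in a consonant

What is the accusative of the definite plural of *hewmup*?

hewmuppuhikia

The final consonant of *hewmup* is /p/, which is voiceless, so the plural suffix is -puh, giving *hewmuppuh*.
The plural form *hewmuppuh*: final sound = /h/, a non-sibilant consonant → -iki → *hewmuppuhiki*.
The definite form *hewmuppuhiki* — final sound /i/ (a vowel) → -a → *hewmuppuhikia*.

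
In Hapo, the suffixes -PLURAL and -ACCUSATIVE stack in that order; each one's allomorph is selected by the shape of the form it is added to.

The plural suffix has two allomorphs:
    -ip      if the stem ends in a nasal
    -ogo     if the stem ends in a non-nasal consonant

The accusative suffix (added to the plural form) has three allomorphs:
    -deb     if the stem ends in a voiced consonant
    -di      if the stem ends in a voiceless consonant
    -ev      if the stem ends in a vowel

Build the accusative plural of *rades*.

radesogoev

The final consonant of *rades* is /s/, which is non-nasal, so the plural suffix is -ogo, giving *radesogo*.
The plural form *radesogo*: final sound = /o/, a vowel → -ev → *radesogoev*.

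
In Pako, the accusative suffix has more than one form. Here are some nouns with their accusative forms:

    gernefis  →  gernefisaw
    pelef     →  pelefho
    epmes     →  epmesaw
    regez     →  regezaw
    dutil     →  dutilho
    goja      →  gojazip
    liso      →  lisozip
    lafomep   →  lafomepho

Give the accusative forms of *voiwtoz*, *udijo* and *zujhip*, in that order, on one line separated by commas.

voiwtozaw, udijozip, zujhipho

Looking at the final sound of each stem: -aw when the stem ends in a sibilant (*gernefis*, *epmes*, *regez*); -ho when the stem ends in a non-sibilant consonant (*pelef*, *dutil*, *lafomep*); -zip when the stem ends in a vowel (*goja*, *liso*).
The final sound of *voiwtoz* is /z/, which is a sibilant, so the suffix is -aw, giving *voiwtozaw*.
Since the final sound of *udijo* is /o/ (a vowel), it takes -zip, giving *udijozip*.
Since the final sound of *zujhip* is /p/ (a non-sibilant consonant), it takes -ho, giving *zujhipho*.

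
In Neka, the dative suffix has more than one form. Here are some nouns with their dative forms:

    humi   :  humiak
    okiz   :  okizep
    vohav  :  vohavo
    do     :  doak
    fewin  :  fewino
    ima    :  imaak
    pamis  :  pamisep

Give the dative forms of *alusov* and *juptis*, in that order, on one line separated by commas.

The suffix is conditioned by the final sound: -ep when the stem ends in a sibilant (*okiz*, *pamis*); -o when the stem ends in a non-sibilant consonant (*vohav*, *fewin*); -ak when the stem ends in a vowel (*humi*, *do*, *ima*).
*alusov* — final sound /v/ (a non-sibilant consonant) → -o → *alusovo*.
Since the final sound of *juptis* is /s/ (a sibilant), it takes -ep, giving *juptisep*.

alusovo, juptisep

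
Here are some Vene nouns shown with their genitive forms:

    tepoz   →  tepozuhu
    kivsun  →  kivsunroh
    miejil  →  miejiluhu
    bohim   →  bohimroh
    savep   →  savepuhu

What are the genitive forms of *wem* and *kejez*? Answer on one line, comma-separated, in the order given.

wemroh, kejezuhu

The suffix is conditioned by the final consonant: -roh when the stem ends in a nasal (*kivsun*, *bohim*); -uhu when the stem ends in a non-nasal consonant (*tepoz*, *miejil*, *savep*).
The final consonant of *wem* is /m/, which is a nasal, so the suffix is -roh, giving *wemroh*.
*kejez*: final consonant = /z/, non-nasal → -uhu → *kejezuhu*.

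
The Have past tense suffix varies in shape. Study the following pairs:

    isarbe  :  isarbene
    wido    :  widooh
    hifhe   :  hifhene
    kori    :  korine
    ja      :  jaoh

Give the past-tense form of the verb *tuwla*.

Looking at the last vowel of each stem: -ne when the last vowel of the stem is a front vowel (*isarbe*, *hifhe*, *kori*); -oh when the last vowel of the stem is a back vowel (*wido*, *ja*).
Since the last vowel of *tuwla* is /a/ (a back vowel), it takes -oh, giving *tuwlaoh*.

tuwlaoh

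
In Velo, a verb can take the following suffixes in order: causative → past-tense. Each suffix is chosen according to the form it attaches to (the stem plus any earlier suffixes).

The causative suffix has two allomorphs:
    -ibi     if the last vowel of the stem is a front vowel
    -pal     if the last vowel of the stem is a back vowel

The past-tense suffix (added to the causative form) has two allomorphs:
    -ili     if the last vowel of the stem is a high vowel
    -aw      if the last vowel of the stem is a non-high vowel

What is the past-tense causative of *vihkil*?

vihkilibiili

*vihkil* — last vowel /i/ (a front vowel) → -ibi → *vihkilibi*.
The causative form *vihkilibi*: last vowel = /i/, a high vowel → -ili → *vihkilibiili*.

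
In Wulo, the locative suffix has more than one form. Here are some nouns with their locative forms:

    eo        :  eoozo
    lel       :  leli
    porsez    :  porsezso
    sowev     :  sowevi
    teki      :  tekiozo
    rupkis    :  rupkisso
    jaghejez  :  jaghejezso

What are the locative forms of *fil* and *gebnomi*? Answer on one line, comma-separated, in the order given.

The pattern is sibilance of the final sound: -so when the stem ends in a sibilant (*porsez*, *rupkis*, *jaghejez*); -i when the stem ends in a non-sibilant consonant (*lel*, *sowev*); -ozo when the stem ends in a vowel (*eo*, *teki*).
The final sound of *fil* is /l/, which is a non-sibilant consonant, so the suffix is -i, giving *fili*.
The final sound of *gebnomi* is /i/, which is a vowel, so the suffix is -ozo, giving *gebnomiozo*.

fili, gebnomiozo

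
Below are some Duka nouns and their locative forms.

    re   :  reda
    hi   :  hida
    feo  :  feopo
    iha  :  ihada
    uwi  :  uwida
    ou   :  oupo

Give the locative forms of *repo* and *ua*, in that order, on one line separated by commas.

Looking at the last vowel of each stem: -po when the last vowel of the stem is a rounded vowel (*feo*, *ou*); -da when the last vowel of the stem is an unrounded vowel (*re*, *hi*, *iha*, *uwi*).
The last vowel of *repo* is /o/, which is a rounded vowel, so the suffix is -po, giving *repopo*.
The last vowel of *ua* is /a/, which is an unrounded vowel, so the suffix is -da, giving *uada*.

repopo, uada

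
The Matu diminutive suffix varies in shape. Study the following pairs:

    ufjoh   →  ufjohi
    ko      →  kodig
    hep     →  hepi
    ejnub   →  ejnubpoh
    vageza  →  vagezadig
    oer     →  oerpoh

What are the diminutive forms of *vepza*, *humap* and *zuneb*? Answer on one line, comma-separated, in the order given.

The suffix is conditioned by the final sound: -i when the stem ends in a voiceless consonant (*ufjoh*, *hep*); -poh when the stem ends in a voiced consonant (*ejnub*, *oer*); -dig when the stem ends in a vowel (*ko*, *vageza*).
Since the final sound of *vepza* is /a/ (a vowel), it takes -dig, giving *vepzadig*.
Since the final sound of *humap* is /p/ (a voiceless consonant), it takes -i, giving *humapi*.
*zuneb*: final sound = /b/, a voiced consonant → -poh → *zunebpoh*.

vepzadig, humapi, zunebpoh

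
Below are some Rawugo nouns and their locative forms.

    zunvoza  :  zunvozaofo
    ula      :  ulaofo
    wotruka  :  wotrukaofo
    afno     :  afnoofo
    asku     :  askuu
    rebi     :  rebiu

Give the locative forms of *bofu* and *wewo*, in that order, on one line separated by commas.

The alternation tracks the last vowel of the stem — -u when the last vowel of the stem is a high vowel (*asku*, *rebi*); -ofo when the last vowel of the stem is a non-high vowel (*zunvoza*, *ula*, *wotruka*, *afno*).
Since the last vowel of *bofu* is /u/ (a high vowel), it takes -u, giving *bofuu*.
*wewo* — last vowel /o/ (a non-high vowel) → -ofo → *wewoofo*.

bofuu, wewoofo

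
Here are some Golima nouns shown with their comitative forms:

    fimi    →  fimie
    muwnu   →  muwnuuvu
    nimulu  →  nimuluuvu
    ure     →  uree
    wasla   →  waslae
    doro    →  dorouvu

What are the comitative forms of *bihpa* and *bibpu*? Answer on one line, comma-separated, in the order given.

bihpae, bibpuuvu

The suffix is conditioned by the last vowel: -uvu when the last vowel of the stem is a rounded vowel (*muwnu*, *nimulu*, *doro*); -e when the last vowel of the stem is an unrounded vowel (*fimi*, *ure*, *wasla*).
*bihpa*: last vowel = /a/, an unrounded vowel → -e → *bihpae*.
The last vowel of *bibpu* is /u/, which is a rounded vowel, so the suffix is -uvu, giving *bibpuuvu*.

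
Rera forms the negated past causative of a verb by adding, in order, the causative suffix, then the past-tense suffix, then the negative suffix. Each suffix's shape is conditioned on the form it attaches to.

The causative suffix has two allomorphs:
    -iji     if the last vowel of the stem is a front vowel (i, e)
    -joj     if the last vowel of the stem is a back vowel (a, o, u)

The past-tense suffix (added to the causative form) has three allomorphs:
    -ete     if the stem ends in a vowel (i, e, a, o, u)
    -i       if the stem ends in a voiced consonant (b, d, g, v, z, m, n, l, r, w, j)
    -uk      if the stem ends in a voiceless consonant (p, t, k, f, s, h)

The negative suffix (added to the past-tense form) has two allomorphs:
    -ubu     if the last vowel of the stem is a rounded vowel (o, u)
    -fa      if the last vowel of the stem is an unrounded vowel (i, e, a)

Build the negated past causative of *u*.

*u*: last vowel = /u/, a back vowel → -joj → *ujoj*.
Since the final sound of the causative form *ujoj* is /j/ (a voiced consonant), it takes -i, giving *ujoji*.
The last vowel of the past-tense form *ujoji* is /i/, which is an unrounded vowel, so the negative suffix is -fa, giving *ujojifa*.

ujojifa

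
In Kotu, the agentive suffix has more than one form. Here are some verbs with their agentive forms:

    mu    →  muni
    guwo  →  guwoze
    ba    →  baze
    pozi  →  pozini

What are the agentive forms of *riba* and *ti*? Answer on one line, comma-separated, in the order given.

The suffix is conditioned by the last vowel: -ni when the last vowel of the stem is a high vowel (*mu*, *pozi*); -ze when the last vowel of the stem is a non-high vowel (*guwo*, *ba*).
Since the last vowel of *riba* is /a/ (a non-high vowel), it takes -ze, giving *ribaze*.
Since the last vowel of *ti* is /i/ (a high vowel), it takes -ni, giving *tini*.

ribaze, tini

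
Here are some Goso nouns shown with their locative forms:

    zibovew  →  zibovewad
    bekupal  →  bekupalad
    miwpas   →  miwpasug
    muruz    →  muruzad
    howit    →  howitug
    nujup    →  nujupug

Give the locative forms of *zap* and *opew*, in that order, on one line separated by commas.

zapug, opewad

The pattern is voicing of the final consonant: -ug when the stem ends in a voiceless consonant (*miwpas*, *howit*, *nujup*); -ad when the stem ends in a voiced consonant (*zibovew*, *bekupal*, *muruz*).
*zap* — final consonant /p/ (voiceless) → -ug → *zapug*.
*opew* — final consonant /w/ (voiced) → -ad → *opewad*.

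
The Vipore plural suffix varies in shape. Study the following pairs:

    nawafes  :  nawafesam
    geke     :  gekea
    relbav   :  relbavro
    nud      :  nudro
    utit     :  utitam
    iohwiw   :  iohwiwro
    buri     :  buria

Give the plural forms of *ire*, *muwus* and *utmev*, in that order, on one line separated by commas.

irea, muwusam, utmevro

The alternation tracks the final sound of the stem — -am when the stem ends in a voiceless consonant (*nawafes*, *utit*); -ro when the stem ends in a voiced consonant (*relbav*, *nud*, *iohwiw*); -a when the stem ends in a vowel (*geke*, *buri*).
*ire* — final sound /e/ (a vowel) → -a → *irea*.
*muwus*: final sound = /s/, a voiceless consonant → -am → *muwusam*.
*utmev*: final sound = /v/, a voiced consonant → -ro → *utmevro*.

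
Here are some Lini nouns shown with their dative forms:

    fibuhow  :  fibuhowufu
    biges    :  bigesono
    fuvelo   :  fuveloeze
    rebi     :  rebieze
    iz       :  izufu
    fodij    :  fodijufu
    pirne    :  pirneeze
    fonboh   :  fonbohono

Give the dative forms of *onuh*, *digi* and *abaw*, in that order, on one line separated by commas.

onuhono, digieze, abawufu

The alternation tracks the final sound of the stem — -ono when the stem ends in a voiceless consonant (*biges*, *fonboh*); -ufu when the stem ends in a voiced consonant (*fibuhow*, *iz*, *fodij*); -eze when the stem ends in a vowel (*fuvelo*, *rebi*, *pirne*).
Since the final sound of *onuh* is /h/ (a voiceless consonant), it takes -ono, giving *onuhono*.
*digi*: final sound = /i/, a vowel → -eze → *digieze*.
Since the final sound of *abaw* is /w/ (a voiced consonant), it takes -ufu, giving *abawufu*.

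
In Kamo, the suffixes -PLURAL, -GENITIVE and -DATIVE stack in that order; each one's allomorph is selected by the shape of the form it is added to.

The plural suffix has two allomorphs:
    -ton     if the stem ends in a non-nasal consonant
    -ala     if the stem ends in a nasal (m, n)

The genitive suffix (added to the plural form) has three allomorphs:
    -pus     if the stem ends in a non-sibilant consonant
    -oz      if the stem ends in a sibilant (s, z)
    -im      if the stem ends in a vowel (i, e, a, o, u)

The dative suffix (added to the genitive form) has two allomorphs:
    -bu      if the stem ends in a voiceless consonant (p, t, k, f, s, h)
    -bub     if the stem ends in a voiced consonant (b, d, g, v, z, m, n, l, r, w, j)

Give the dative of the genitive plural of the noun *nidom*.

nidomalaimbub

*nidom*: final consonant = /m/, a nasal → -ala → *nidomala*.
The final sound of the plural form *nidomala* is /a/, which is a vowel, so the genitive suffix is -im, giving *nidomalaim*.
Since the final consonant of the genitive form *nidomalaim* is /m/ (voiced), it takes -bub, giving *nidomalaimbub*.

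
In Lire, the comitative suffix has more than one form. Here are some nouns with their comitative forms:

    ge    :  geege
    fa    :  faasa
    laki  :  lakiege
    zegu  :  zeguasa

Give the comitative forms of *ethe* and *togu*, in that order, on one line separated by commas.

Looking at the last vowel of each stem: -ege when the last vowel of the stem is a front vowel (*ge*, *laki*); -asa when the last vowel of the stem is a back vowel (*fa*, *zegu*).
The last vowel of *ethe* is /e/, which is a front vowel, so the suffix is -ege, giving *etheege*.
*togu*: last vowel = /u/, a back vowel → -asa → *toguasa*.

etheege, toguasa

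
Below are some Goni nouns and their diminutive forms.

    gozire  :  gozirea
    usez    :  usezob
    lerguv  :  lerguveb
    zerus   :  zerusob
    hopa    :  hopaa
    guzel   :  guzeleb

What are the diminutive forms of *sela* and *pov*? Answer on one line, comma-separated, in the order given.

The suffix is conditioned by the final sound: -ob when the stem ends in a sibilant (*usez*, *zerus*); -eb when the stem ends in a non-sibilant consonant (*lerguv*, *guzel*); -a when the stem ends in a vowel (*gozire*, *hopa*).
The final sound of *sela* is /a/, which is a vowel, so the suffix is -a, giving *selaa*.
*pov*: final sound = /v/, a non-sibilant consonant → -eb → *poveb*.

selaa, poveb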